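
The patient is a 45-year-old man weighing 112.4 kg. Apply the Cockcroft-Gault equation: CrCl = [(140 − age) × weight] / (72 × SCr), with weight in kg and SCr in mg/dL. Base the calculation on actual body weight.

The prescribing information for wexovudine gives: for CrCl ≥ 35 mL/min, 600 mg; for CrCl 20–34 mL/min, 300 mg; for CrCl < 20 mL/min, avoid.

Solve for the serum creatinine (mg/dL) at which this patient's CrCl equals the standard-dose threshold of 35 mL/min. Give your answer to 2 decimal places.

Standard dose requires CrCl ≥ 35 mL/min.
Set (140 − 45) × 112.4 / (72 × SCr) = 35
SCr = (140 − 45) × 112.4 / (72 × 35) = 4.237 mg/dL

4.24 mg/dL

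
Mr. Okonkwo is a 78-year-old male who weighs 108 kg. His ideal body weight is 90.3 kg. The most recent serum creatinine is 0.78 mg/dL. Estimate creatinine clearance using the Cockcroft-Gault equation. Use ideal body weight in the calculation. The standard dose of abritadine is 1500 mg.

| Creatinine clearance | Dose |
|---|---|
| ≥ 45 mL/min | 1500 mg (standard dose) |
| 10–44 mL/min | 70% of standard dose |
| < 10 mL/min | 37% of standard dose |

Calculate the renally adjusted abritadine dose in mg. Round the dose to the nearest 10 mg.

1500 mg

CrCl = (140 − 78) × 90.3 / (72 × 0.78) = 5598.6 / 56.16 ≈ 99.7 mL/min
CrCl ≈ 100 mL/min → bracket ≥ 45 mL/min.
100% of 1500 mg = 1500 mg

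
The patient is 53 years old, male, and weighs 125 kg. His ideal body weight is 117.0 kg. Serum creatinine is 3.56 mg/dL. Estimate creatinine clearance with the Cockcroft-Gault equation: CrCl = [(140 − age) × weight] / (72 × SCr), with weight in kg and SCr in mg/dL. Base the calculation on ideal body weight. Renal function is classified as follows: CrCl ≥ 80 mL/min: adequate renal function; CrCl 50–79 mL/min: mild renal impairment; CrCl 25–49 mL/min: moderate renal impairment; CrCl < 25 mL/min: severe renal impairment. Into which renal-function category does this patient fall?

moderate renal impairment

CrCl = (140 − 53) × 117 / (72 × 3.56) = 10179.0 / 256.32 ≈ 39.7 mL/min
40 mL/min falls in the 'moderate renal impairment' range.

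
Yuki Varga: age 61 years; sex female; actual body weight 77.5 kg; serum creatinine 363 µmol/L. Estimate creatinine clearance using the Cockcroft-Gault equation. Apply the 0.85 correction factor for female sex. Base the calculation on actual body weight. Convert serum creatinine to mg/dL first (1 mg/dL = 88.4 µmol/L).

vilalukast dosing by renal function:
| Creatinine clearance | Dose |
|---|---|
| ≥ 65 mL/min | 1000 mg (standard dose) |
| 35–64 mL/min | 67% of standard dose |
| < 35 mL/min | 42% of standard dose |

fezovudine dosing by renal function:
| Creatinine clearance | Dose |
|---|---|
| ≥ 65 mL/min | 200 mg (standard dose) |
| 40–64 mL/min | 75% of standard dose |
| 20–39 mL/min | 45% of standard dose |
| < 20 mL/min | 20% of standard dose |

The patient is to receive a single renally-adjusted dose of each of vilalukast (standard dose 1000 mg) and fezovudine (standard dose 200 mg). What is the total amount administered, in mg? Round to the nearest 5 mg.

SCr = 363 / 88.4 = 4.106 mg/dL
CrCl = (140 − 61) × 77.5 / (72 × 4.106) × 0.85 = 6122.5 / 295.63 × 0.85 ≈ 17.6 mL/min
CrCl ≈ 18 mL/min.
vilalukast: < 35 mL/min → 42% of 1000 mg = 420 mg.
fezovudine: < 20 mL/min → 20% of 200 mg = 40 mg.
Total = 420 + 40 = 460 mg.

460 mg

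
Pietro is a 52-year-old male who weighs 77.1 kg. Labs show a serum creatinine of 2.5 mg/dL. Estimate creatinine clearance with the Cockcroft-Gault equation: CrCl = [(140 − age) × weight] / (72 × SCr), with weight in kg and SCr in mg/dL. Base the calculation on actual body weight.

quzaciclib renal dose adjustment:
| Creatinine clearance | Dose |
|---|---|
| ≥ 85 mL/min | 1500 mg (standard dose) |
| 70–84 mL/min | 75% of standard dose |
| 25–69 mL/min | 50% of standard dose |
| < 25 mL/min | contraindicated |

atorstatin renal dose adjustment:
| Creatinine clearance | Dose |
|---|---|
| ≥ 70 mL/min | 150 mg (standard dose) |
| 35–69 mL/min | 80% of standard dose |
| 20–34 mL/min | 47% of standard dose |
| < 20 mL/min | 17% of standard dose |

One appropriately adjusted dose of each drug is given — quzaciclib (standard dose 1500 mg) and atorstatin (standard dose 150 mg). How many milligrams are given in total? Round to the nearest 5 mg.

CrCl = (140 − 52) × 77.1 / (72 × 2.5) = 6784.8 / 180.00 ≈ 37.7 mL/min
CrCl ≈ 38 mL/min.
quzaciclib: 25–69 mL/min → 50% of 1500 mg = 750 mg.
atorstatin: 35–69 mL/min → 80% of 150 mg = 120 mg.
Total = 750 + 120 = 870 mg.

870 mg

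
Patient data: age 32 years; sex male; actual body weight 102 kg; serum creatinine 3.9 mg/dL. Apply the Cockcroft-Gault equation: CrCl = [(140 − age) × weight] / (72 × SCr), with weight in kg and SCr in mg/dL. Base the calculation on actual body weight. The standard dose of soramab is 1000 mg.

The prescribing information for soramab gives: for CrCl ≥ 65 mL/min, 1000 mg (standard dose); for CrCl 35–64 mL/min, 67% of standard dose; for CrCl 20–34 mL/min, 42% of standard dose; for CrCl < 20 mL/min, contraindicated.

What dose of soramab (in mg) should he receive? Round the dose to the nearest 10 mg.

670 mg

CrCl = (140 − 32) × 102 / (72 × 3.9) = 11016.0 / 280.80 ≈ 39.2 mL/min
CrCl ≈ 39 mL/min → bracket 35–64 mL/min.
67% of 1000 mg = 670 mg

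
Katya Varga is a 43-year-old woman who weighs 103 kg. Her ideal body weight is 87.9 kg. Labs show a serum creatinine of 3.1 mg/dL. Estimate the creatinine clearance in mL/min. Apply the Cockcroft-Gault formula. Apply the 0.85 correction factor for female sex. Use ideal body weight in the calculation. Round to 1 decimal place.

32.5 mL/min

CrCl = (140 − 43) × 87.9 / (72 × 3.1) × 0.85 = 8526.3 / 223.20 × 0.85 ≈ 32.5 mL/min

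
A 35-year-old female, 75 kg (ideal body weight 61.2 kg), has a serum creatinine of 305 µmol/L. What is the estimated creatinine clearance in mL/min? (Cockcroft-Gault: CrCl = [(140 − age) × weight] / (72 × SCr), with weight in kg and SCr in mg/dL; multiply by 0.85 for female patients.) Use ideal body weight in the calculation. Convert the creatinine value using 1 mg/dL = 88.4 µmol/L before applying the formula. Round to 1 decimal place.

22.0 mL/min

SCr = 305 / 88.4 = 3.45 mg/dL
CrCl = (140 − 35) × 61.2 / (72 × 3.45) × 0.85 = 6426.0 / 248.40 × 0.85 ≈ 22.0 mL/min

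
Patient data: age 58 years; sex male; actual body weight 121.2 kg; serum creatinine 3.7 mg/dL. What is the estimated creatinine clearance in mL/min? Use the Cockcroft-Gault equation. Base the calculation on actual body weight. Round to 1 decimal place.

CrCl = (140 − 58) × 121.2 / (72 × 3.7) = 9938.4 / 266.40 ≈ 37.3 mL/min

37.3 mL/min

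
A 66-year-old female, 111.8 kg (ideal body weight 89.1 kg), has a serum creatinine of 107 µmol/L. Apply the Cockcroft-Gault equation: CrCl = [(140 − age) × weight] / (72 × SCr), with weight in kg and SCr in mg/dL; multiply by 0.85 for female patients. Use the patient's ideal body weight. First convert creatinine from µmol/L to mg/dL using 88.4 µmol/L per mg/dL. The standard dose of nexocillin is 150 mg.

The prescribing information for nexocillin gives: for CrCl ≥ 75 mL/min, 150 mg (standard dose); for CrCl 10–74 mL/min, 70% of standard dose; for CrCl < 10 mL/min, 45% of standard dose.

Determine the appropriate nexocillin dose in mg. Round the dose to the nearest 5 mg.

SCr = 107 / 88.4 = 1.21 mg/dL
CrCl = (140 − 66) × 89.1 / (72 × 1.21) × 0.85 = 6593.4 / 87.12 × 0.85 ≈ 64.3 mL/min
CrCl ≈ 64 mL/min → bracket 10–74 mL/min.
70% of 150 mg = 105 mg

105 mg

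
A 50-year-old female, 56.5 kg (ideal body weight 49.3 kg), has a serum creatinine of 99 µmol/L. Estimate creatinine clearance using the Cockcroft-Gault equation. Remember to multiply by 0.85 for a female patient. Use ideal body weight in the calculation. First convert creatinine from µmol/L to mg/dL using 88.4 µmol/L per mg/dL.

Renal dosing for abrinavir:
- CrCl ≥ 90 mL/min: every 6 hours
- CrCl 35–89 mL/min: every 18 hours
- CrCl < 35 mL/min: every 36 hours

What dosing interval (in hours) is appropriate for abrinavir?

every 18 hours

SCr = 99 / 88.4 = 1.12 mg/dL
CrCl = (140 − 50) × 49.3 / (72 × 1.12) × 0.85 = 4437.0 / 80.64 × 0.85 ≈ 46.8 mL/min
CrCl ≈ 47 mL/min → bracket 35–89 mL/min → every 18 hours.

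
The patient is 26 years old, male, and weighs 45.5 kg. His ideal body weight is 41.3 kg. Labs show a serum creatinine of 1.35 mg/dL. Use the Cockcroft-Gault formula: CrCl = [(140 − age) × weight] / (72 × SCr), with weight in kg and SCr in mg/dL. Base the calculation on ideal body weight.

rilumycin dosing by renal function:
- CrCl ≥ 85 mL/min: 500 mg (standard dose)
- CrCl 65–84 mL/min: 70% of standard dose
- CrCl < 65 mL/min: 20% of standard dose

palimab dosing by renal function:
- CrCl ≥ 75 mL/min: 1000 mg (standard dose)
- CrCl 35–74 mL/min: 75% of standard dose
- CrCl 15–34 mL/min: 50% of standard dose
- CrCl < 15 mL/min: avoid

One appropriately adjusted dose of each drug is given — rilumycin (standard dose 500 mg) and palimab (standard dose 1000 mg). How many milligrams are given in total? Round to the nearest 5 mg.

CrCl = (140 − 26) × 41.3 / (72 × 1.35) = 4708.2 / 97.20 ≈ 48.4 mL/min
CrCl ≈ 48 mL/min.
rilumycin: < 65 mL/min → 20% of 500 mg = 100 mg.
palimab: 35–74 mL/min → 75% of 1000 mg = 750 mg.
Total = 100 + 750 = 850 mg.

850 mg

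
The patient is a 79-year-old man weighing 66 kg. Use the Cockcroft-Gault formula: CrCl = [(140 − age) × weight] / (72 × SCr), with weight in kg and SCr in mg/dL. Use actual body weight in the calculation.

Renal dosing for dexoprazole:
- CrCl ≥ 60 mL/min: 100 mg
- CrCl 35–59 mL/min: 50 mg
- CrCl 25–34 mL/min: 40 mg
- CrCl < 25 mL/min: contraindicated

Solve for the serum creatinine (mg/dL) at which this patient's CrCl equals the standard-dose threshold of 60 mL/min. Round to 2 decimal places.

Standard dose requires CrCl ≥ 60 mL/min.
Set (140 − 79) × 66 / (72 × SCr) = 60
SCr = (140 − 79) × 66 / (72 × 60) = 0.932 mg/dL

0.93 mg/dL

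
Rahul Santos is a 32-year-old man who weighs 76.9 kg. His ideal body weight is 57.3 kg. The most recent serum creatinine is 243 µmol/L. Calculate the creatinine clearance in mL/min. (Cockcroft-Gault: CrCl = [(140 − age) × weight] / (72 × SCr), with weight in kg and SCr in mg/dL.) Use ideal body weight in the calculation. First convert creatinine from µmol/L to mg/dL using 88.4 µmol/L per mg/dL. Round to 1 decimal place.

31.3 mL/min

SCr = 243 / 88.4 = 2.749 mg/dL
CrCl = (140 − 32) × 57.3 / (72 × 2.749) = 6188.4 / 197.93 ≈ 31.3 mL/min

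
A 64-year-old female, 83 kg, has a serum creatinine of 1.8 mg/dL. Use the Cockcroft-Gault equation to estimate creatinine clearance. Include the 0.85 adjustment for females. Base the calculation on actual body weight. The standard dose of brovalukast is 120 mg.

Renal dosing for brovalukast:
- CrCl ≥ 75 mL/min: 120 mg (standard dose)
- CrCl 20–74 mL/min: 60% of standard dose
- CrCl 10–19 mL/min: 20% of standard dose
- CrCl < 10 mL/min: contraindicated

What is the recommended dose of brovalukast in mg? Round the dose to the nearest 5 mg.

CrCl = (140 − 64) × 83 / (72 × 1.8) × 0.85 = 6308.0 / 129.60 × 0.85 ≈ 41.4 mL/min
CrCl ≈ 41 mL/min → bracket 20–74 mL/min.
60% of 120 mg = 72 mg → 70 mg

70 mg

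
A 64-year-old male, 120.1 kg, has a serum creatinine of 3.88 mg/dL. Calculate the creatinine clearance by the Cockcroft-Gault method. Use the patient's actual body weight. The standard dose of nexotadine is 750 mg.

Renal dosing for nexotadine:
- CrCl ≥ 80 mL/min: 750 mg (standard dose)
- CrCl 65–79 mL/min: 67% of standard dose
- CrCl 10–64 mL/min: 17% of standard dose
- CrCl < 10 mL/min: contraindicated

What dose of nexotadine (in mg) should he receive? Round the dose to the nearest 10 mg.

130 mg

CrCl = (140 − 64) × 120.1 / (72 × 3.88) = 9127.6 / 279.36 ≈ 32.7 mL/min
CrCl ≈ 33 mL/min → bracket 10–64 mL/min.
17% of 750 mg = 127.5 mg → 130 mg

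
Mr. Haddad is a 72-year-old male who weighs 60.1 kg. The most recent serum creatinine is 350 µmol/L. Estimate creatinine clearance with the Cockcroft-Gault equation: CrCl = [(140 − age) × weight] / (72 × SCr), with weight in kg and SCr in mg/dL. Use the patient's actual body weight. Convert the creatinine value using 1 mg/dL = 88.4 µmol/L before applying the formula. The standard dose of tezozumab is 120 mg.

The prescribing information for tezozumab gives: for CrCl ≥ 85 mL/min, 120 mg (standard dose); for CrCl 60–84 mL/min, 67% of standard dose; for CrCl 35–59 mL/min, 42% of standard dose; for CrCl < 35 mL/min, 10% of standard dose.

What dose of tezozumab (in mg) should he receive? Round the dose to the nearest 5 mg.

SCr = 350 / 88.4 = 3.959 mg/dL
CrCl = (140 − 72) × 60.1 / (72 × 3.959) = 4086.8 / 285.05 ≈ 14.3 mL/min
CrCl ≈ 14 mL/min → bracket < 35 mL/min.
10% of 120 mg = 12 mg → 10 mg

10 mg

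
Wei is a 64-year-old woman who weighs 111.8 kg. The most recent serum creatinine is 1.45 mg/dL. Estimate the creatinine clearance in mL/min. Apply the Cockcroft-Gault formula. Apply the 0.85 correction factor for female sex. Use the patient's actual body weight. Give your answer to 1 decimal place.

69.2 mL/min

CrCl = (140 − 64) × 111.8 / (72 × 1.45) × 0.85 = 8496.8 / 104.40 × 0.85 ≈ 69.2 mL/min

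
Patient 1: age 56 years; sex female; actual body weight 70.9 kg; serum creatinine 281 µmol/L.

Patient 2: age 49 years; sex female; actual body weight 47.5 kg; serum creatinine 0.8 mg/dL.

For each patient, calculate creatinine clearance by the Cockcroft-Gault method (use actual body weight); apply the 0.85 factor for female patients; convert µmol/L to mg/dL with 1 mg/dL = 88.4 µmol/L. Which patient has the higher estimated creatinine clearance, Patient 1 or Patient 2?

Patient 2

Patient 1: SCr = 281 / 88.4 = 3.179 mg/dL
Patient 1: CrCl = (140 − 56) × 70.9 / (72 × 3.179) × 0.85 = 5955.6 / 228.89 × 0.85 ≈ 22.1 mL/min
Patient 2: CrCl = (140 − 49) × 47.5 / (72 × 0.8) × 0.85 = 4322.5 / 57.60 × 0.85 ≈ 63.8 mL/min
22.1 vs 63.8 mL/min → Patient 2 is higher.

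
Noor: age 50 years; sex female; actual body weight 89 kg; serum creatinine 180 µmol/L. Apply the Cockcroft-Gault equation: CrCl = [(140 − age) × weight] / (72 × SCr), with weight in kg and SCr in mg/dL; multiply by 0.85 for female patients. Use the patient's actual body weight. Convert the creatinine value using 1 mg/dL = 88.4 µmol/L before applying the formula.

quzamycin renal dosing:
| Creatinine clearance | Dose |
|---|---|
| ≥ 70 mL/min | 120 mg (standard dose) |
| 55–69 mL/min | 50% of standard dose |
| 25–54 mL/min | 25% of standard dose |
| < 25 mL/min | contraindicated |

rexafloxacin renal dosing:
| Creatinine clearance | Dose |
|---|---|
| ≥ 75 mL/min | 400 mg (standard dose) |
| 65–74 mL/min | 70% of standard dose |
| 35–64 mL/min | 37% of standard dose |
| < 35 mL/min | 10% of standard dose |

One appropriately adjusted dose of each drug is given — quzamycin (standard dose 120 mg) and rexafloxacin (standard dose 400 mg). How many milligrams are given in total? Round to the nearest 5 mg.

SCr = 180 / 88.4 = 2.036 mg/dL
CrCl = (140 − 50) × 89 / (72 × 2.036) × 0.85 = 8010.0 / 146.59 × 0.85 ≈ 46.4 mL/min
CrCl ≈ 46 mL/min.
quzamycin: 25–54 mL/min → 25% of 120 mg = 30 mg.
rexafloxacin: 35–64 mL/min → 37% of 400 mg = 148 mg.
Total = 30 + 148 = 178 mg.

180 mg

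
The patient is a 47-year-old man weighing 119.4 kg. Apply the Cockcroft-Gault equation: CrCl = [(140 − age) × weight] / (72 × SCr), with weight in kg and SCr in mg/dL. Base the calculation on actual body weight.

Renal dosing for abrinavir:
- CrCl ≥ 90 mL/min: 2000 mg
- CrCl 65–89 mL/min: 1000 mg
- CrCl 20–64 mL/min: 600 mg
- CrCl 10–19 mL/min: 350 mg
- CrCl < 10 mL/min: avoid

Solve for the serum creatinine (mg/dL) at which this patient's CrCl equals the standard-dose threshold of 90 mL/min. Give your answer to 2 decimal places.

1.71 mg/dL

Standard dose requires CrCl ≥ 90 mL/min.
Set (140 − 47) × 119.4 / (72 × SCr) = 90
SCr = (140 − 47) × 119.4 / (72 × 90) = 1.714 mg/dL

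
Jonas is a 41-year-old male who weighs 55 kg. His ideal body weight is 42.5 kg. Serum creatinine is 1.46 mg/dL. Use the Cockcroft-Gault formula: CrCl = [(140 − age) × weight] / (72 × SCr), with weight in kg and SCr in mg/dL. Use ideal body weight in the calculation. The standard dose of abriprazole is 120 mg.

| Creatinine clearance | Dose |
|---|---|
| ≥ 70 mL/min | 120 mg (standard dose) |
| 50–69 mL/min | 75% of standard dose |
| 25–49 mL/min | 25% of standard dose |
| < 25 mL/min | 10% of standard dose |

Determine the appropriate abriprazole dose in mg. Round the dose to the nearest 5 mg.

CrCl = (140 − 41) × 42.5 / (72 × 1.46) = 4207.5 / 105.12 ≈ 40.0 mL/min
CrCl ≈ 40 mL/min → bracket 25–49 mL/min.
25% of 120 mg = 30 mg

30 mg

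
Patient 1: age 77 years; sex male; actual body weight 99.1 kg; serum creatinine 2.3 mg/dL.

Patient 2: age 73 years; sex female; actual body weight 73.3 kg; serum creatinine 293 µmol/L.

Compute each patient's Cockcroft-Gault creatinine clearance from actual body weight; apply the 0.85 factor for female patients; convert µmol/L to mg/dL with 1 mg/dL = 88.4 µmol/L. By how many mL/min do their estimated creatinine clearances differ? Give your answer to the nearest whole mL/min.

20 mL/min

Patient 1: CrCl = (140 − 77) × 99.1 / (72 × 2.3) = 6243.3 / 165.60 ≈ 37.7 mL/min
Patient 2: SCr = 293 / 88.4 = 3.314 mg/dL
Patient 2: CrCl = (140 − 73) × 73.3 / (72 × 3.314) × 0.85 = 4911.1 / 238.61 × 0.85 ≈ 17.5 mL/min
|37.7 − 17.5| = 20.2 mL/min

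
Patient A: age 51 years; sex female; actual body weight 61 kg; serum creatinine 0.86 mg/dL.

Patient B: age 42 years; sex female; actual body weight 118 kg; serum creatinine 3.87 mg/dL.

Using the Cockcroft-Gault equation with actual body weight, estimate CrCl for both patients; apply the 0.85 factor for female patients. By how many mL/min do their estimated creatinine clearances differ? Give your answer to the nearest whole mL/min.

39 mL/min

Patient A: CrCl = (140 − 51) × 61 / (72 × 0.86) × 0.85 = 5429.0 / 61.92 × 0.85 ≈ 74.5 mL/min
Patient B: CrCl = (140 − 42) × 118 / (72 × 3.87) × 0.85 = 11564.0 / 278.64 × 0.85 ≈ 35.3 mL/min
|74.5 − 35.3| = 39.2 mL/min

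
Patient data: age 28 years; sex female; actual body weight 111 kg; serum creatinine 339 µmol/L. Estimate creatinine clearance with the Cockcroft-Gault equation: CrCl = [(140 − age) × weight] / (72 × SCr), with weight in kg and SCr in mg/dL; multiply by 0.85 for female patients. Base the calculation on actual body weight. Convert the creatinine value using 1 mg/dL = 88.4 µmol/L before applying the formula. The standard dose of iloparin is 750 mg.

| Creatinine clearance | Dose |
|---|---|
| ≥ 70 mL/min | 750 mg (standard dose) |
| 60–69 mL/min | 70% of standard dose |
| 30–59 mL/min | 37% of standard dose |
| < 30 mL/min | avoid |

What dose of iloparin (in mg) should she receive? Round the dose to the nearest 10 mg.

SCr = 339 / 88.4 = 3.835 mg/dL
CrCl = (140 − 28) × 111 / (72 × 3.835) × 0.85 = 12432.0 / 276.12 × 0.85 ≈ 38.3 mL/min
CrCl ≈ 38 mL/min → bracket 30–59 mL/min.
37% of 750 mg = 277.5 mg → 280 mg

280 mg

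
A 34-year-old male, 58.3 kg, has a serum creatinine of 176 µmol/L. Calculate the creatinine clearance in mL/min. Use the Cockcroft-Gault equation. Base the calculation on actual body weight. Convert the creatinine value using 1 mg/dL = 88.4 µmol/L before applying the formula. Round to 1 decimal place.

SCr = 176 / 88.4 = 1.991 mg/dL
CrCl = (140 − 34) × 58.3 / (72 × 1.991) = 6179.8 / 143.35 ≈ 43.1 mL/min

43.1 mL/min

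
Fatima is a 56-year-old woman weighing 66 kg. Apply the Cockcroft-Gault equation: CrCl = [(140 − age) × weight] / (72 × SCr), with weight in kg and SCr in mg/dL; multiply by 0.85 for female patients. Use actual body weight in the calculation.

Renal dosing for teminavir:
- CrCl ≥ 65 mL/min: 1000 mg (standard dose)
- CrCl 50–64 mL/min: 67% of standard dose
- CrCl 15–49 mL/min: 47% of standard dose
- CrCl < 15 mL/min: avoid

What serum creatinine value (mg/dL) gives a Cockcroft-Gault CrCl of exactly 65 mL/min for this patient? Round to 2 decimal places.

Standard dose requires CrCl ≥ 65 mL/min.
Set (140 − 56) × 66 × 0.85 / (72 × SCr) = 65
SCr = (140 − 56) × 66 × 0.85 / (72 × 65) = 1.007 mg/dL

1.01 mg/dL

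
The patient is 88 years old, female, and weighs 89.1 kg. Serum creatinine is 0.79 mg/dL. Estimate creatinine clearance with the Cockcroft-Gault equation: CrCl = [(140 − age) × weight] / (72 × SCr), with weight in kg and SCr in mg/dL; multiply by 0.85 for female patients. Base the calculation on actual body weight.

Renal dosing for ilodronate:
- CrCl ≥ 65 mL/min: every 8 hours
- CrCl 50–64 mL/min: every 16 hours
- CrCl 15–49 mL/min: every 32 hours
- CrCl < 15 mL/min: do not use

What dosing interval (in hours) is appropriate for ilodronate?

every 8 hours

CrCl = (140 − 88) × 89.1 / (72 × 0.79) × 0.85 = 4633.2 / 56.88 × 0.85 ≈ 69.2 mL/min
CrCl ≈ 69 mL/min → bracket ≥ 65 mL/min → every 8 hours.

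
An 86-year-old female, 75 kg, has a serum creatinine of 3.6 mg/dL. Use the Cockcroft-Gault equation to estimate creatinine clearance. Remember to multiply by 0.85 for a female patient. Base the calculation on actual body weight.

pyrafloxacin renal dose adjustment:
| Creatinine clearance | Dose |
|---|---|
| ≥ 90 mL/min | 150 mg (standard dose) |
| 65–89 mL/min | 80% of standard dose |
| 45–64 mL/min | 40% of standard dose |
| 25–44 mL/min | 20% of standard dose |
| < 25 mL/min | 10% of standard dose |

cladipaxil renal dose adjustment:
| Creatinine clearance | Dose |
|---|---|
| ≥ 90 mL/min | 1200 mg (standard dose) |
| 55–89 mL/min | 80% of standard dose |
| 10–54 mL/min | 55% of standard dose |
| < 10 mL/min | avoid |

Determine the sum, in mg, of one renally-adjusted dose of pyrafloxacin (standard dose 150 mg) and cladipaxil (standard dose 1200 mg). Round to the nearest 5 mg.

675 mg

CrCl = (140 − 86) × 75 / (72 × 3.6) × 0.85 = 4050.0 / 259.20 × 0.85 ≈ 13.3 mL/min
CrCl ≈ 13 mL/min.
pyrafloxacin: < 25 mL/min → 10% of 150 mg = 15 mg.
cladipaxil: 10–54 mL/min → 55% of 1200 mg = 660 mg.
Total = 15 + 660 = 675 mg.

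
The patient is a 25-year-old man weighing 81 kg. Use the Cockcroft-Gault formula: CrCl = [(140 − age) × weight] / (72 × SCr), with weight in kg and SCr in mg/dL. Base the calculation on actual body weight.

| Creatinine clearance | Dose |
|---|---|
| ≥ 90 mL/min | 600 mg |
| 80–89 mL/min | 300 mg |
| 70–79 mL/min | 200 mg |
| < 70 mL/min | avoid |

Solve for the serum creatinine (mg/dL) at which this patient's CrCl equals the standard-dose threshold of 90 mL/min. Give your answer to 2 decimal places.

1.44 mg/dL

Standard dose requires CrCl ≥ 90 mL/min.
Set (140 − 25) × 81 / (72 × SCr) = 90
SCr = (140 − 25) × 81 / (72 × 90) = 1.438 mg/dL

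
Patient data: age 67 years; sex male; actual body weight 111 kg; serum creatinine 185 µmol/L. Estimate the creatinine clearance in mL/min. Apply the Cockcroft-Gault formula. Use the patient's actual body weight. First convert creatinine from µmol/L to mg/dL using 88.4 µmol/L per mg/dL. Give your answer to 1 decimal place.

53.8 mL/min

SCr = 185 / 88.4 = 2.093 mg/dL
CrCl = (140 − 67) × 111 / (72 × 2.093) = 8103.0 / 150.70 ≈ 53.8 mL/min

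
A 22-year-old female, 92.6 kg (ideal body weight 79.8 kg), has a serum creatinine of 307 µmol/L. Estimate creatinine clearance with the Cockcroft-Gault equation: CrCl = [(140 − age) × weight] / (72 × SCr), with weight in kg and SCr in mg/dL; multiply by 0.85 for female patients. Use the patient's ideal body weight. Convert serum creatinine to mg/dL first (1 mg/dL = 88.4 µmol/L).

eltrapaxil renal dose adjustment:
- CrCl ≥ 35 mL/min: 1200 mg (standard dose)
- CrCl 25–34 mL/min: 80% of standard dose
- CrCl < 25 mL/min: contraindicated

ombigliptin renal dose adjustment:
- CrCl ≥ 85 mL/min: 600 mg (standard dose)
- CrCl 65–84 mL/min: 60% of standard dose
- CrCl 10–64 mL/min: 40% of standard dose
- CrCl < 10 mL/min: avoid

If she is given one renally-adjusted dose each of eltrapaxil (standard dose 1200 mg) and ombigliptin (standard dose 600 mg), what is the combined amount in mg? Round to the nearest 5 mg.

SCr = 307 / 88.4 = 3.473 mg/dL
CrCl = (140 − 22) × 79.8 / (72 × 3.473) × 0.85 = 9416.4 / 250.06 × 0.85 ≈ 32.0 mL/min
CrCl ≈ 32 mL/min.
eltrapaxil: 25–34 mL/min → 80% of 1200 mg = 960 mg.
ombigliptin: 10–64 mL/min → 40% of 600 mg = 240 mg.
Total = 960 + 240 = 1200 mg.

1200 mg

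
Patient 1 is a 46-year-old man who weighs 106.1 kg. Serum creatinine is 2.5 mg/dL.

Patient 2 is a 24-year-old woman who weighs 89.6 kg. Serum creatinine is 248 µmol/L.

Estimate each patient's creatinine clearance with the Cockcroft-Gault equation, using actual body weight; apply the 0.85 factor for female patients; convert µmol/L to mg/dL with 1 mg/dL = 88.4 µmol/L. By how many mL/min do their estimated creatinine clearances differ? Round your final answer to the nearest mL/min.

Patient 1: CrCl = (140 − 46) × 106.1 / (72 × 2.5) = 9973.4 / 180.00 ≈ 55.4 mL/min
Patient 2: SCr = 248 / 88.4 = 2.805 mg/dL
Patient 2: CrCl = (140 − 24) × 89.6 / (72 × 2.805) × 0.85 = 10393.6 / 201.96 × 0.85 ≈ 43.7 mL/min
|55.4 − 43.7| = 11.7 mL/min

12 mL/min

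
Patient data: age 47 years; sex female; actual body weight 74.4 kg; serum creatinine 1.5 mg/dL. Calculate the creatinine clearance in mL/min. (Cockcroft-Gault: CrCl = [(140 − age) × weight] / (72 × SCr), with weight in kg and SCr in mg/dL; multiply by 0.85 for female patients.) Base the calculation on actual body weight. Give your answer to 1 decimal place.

54.5 mL/min

CrCl = (140 − 47) × 74.4 / (72 × 1.5) × 0.85 = 6919.2 / 108.00 × 0.85 ≈ 54.5 mL/min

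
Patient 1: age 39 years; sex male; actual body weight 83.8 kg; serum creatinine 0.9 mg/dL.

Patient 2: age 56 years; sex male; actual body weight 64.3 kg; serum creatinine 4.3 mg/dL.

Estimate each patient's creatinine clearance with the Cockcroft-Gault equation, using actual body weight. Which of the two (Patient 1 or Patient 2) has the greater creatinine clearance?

Patient 1

Patient 1: CrCl = (140 − 39) × 83.8 / (72 × 0.9) = 8463.8 / 64.80 ≈ 130.6 mL/min
Patient 2: CrCl = (140 − 56) × 64.3 / (72 × 4.3) = 5401.2 / 309.60 ≈ 17.4 mL/min
130.6 vs 17.4 mL/min → Patient 1 is higher.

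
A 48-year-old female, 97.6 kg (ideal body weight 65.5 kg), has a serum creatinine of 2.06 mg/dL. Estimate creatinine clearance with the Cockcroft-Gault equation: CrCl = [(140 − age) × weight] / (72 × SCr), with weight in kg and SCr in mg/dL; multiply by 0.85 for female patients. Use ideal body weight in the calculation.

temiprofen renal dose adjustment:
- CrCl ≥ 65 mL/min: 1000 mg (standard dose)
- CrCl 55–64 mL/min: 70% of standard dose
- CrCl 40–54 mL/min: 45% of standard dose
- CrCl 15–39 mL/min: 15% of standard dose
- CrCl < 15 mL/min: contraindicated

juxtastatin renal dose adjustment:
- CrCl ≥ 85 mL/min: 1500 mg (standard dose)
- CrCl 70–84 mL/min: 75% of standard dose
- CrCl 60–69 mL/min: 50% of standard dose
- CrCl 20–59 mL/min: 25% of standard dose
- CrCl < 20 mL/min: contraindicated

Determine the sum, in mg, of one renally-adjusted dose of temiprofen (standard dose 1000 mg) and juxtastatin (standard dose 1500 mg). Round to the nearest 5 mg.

525 mg

CrCl = (140 − 48) × 65.5 / (72 × 2.06) × 0.85 = 6026.0 / 148.32 × 0.85 ≈ 34.5 mL/min
CrCl ≈ 35 mL/min.
temiprofen: 15–39 mL/min → 15% of 1000 mg = 150 mg.
juxtastatin: 20–59 mL/min → 25% of 1500 mg = 375 mg.
Total = 150 + 375 = 525 mg.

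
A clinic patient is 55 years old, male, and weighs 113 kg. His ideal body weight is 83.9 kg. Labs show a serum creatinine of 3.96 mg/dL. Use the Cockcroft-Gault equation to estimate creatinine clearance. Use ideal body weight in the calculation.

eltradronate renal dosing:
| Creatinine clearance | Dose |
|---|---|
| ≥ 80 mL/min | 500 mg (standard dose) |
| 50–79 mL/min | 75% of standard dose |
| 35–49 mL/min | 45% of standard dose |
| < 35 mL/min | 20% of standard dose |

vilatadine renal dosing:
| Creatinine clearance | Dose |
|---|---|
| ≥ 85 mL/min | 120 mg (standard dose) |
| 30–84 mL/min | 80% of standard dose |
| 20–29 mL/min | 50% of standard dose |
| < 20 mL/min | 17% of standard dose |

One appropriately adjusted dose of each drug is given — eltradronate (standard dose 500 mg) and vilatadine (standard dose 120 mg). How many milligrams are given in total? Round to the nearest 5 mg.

CrCl = (140 − 55) × 83.9 / (72 × 3.96) = 7131.5 / 285.12 ≈ 25.0 mL/min
CrCl ≈ 25 mL/min.
eltradronate: < 35 mL/min → 20% of 500 mg = 100 mg.
vilatadine: 20–29 mL/min → 50% of 120 mg = 60 mg.
Total = 100 + 60 = 160 mg.

160 mg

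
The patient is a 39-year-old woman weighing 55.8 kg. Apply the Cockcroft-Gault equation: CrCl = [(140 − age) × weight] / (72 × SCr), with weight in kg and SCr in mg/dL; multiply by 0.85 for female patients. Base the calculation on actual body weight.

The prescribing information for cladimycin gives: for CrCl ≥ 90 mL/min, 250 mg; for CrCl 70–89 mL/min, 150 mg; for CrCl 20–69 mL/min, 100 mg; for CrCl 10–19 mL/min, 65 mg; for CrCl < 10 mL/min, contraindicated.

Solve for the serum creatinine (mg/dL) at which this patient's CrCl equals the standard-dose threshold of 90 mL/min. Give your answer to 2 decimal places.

0.74 mg/dL

Standard dose requires CrCl ≥ 90 mL/min.
Set (140 − 39) × 55.8 × 0.85 / (72 × SCr) = 90
SCr = (140 − 39) × 55.8 × 0.85 / (72 × 90) = 0.739 mg/dL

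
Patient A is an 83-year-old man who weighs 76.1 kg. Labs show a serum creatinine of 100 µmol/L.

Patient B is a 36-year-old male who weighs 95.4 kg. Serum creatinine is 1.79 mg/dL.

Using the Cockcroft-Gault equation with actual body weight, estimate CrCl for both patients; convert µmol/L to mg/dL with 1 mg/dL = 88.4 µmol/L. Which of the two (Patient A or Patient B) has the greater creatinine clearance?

Patient A: SCr = 100 / 88.4 = 1.131 mg/dL
Patient A: CrCl = (140 − 83) × 76.1 / (72 × 1.131) = 4337.7 / 81.43 ≈ 53.3 mL/min
Patient B: CrCl = (140 − 36) × 95.4 / (72 × 1.79) = 9921.6 / 128.88 ≈ 77.0 mL/min
53.3 vs 77.0 mL/min → Patient B is higher.

Patient B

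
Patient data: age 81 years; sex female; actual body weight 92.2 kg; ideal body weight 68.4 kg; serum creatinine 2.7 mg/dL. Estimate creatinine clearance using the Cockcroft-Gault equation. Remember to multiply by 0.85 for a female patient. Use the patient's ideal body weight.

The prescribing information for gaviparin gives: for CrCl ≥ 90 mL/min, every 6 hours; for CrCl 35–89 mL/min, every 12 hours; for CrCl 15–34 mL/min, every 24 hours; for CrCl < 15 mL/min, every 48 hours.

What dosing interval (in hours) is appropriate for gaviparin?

CrCl = (140 − 81) × 68.4 / (72 × 2.7) × 0.85 = 4035.6 / 194.40 × 0.85 ≈ 17.6 mL/min
CrCl ≈ 18 mL/min → bracket 15–34 mL/min → every 24 hours.

every 24 hours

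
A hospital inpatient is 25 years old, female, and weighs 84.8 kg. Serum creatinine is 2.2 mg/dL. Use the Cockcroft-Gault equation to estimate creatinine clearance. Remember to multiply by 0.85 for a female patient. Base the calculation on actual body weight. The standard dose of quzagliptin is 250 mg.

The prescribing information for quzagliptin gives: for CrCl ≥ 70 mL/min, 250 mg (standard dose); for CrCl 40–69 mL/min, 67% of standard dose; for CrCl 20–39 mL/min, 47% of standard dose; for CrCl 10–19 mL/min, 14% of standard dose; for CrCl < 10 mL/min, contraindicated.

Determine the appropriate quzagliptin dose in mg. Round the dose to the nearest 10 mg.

170 mg

CrCl = (140 − 25) × 84.8 / (72 × 2.2) × 0.85 = 9752.0 / 158.40 × 0.85 ≈ 52.3 mL/min
CrCl ≈ 52 mL/min → bracket 40–69 mL/min.
67% of 250 mg = 167.5 mg → 170 mg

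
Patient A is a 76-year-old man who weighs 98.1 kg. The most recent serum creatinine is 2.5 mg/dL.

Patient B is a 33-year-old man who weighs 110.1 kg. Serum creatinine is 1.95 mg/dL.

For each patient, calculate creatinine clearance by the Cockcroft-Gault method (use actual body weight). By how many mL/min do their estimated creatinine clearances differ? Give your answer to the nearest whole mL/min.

Patient A: CrCl = (140 − 76) × 98.1 / (72 × 2.5) = 6278.4 / 180.00 ≈ 34.9 mL/min
Patient B: CrCl = (140 − 33) × 110.1 / (72 × 1.95) = 11780.7 / 140.40 ≈ 83.9 mL/min
|34.9 − 83.9| = 49.0 mL/min

49 mL/min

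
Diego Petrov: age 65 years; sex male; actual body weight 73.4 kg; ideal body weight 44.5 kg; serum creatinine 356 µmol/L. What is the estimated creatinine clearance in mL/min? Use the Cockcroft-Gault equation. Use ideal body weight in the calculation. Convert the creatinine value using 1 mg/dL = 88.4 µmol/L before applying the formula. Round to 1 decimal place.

11.5 mL/min

SCr = 356 / 88.4 = 4.027 mg/dL
CrCl = (140 − 65) × 44.5 / (72 × 4.027) = 3337.5 / 289.94 ≈ 11.5 mL/min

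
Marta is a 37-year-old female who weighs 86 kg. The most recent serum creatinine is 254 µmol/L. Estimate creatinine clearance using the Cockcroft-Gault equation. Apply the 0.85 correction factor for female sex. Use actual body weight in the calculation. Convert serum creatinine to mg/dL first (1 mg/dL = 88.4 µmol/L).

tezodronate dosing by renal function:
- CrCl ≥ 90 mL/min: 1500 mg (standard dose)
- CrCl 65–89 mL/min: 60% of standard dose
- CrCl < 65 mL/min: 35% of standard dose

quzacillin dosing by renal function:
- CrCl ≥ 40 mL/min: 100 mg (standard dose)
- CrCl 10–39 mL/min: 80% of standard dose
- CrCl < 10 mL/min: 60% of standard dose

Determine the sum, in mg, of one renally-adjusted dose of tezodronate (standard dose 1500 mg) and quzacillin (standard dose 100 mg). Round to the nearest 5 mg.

SCr = 254 / 88.4 = 2.873 mg/dL
CrCl = (140 − 37) × 86 / (72 × 2.873) × 0.85 = 8858.0 / 206.86 × 0.85 ≈ 36.4 mL/min
CrCl ≈ 36 mL/min.
tezodronate: < 65 mL/min → 35% of 1500 mg = 525 mg.
quzacillin: 10–39 mL/min → 80% of 100 mg = 80 mg.
Total = 525 + 80 = 605 mg.

605 mg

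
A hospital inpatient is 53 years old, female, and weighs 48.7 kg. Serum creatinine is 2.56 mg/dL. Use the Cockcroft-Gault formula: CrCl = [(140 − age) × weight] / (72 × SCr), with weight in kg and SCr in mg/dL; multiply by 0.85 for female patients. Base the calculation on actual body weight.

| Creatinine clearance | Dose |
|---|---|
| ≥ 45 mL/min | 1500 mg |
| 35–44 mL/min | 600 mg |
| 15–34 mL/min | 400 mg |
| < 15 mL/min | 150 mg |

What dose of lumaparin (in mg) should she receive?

400 mg

CrCl = (140 − 53) × 48.7 / (72 × 2.56) × 0.85 = 4236.9 / 184.32 × 0.85 ≈ 19.5 mL/min
CrCl ≈ 20 mL/min → bracket 15–34 mL/min.
Dose for this bracket: 400 mg.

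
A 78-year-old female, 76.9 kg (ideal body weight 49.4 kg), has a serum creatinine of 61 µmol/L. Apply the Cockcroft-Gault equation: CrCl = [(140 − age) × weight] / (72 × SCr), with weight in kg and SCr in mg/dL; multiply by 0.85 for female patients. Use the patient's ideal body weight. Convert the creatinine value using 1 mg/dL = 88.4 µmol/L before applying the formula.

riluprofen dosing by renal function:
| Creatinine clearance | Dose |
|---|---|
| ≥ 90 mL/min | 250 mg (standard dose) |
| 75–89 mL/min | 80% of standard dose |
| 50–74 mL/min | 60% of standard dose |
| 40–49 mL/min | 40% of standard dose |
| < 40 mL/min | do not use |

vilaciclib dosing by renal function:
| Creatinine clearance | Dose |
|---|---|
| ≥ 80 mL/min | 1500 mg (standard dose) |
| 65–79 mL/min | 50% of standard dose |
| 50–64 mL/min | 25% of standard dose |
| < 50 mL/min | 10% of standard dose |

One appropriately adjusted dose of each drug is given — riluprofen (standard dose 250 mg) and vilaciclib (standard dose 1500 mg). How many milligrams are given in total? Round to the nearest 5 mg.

525 mg

SCr = 61 / 88.4 = 0.69 mg/dL
CrCl = (140 − 78) × 49.4 / (72 × 0.69) × 0.85 = 3062.8 / 49.68 × 0.85 ≈ 52.4 mL/min
CrCl ≈ 52 mL/min.
riluprofen: 50–74 mL/min → 60% of 250 mg = 150 mg.
vilaciclib: 50–64 mL/min → 25% of 1500 mg = 375 mg.
Total = 150 + 375 = 525 mg.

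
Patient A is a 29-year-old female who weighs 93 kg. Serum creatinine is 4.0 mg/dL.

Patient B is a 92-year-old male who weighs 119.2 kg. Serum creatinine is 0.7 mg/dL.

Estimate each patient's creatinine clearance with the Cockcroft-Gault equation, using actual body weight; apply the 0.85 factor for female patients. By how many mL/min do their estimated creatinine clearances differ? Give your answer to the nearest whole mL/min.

Patient A: CrCl = (140 − 29) × 93 / (72 × 4) × 0.85 = 10323.0 / 288.00 × 0.85 ≈ 30.5 mL/min
Patient B: CrCl = (140 − 92) × 119.2 / (72 × 0.7) = 5721.6 / 50.40 ≈ 113.5 mL/min
|30.5 − 113.5| = 83.0 mL/min

83 mL/min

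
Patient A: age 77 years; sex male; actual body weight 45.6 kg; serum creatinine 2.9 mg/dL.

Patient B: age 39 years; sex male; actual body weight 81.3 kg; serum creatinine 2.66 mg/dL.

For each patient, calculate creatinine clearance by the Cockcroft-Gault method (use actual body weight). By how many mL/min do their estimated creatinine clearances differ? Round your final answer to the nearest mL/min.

Patient A: CrCl = (140 − 77) × 45.6 / (72 × 2.9) = 2872.8 / 208.80 ≈ 13.8 mL/min
Patient B: CrCl = (140 − 39) × 81.3 / (72 × 2.66) = 8211.3 / 191.52 ≈ 42.9 mL/min
|13.8 − 42.9| = 29.1 mL/min

29 mL/min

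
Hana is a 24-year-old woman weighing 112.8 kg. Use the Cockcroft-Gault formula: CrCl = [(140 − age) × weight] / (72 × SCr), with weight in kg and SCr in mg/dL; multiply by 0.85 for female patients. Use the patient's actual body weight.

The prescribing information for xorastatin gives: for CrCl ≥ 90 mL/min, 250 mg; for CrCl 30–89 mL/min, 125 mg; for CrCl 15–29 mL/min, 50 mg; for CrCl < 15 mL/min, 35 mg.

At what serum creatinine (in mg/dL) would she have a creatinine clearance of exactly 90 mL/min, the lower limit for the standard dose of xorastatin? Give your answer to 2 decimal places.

1.72 mg/dL

Standard dose requires CrCl ≥ 90 mL/min.
Set (140 − 24) × 112.8 × 0.85 / (72 × SCr) = 90
SCr = (140 − 24) × 112.8 × 0.85 / (72 × 90) = 1.716 mg/dL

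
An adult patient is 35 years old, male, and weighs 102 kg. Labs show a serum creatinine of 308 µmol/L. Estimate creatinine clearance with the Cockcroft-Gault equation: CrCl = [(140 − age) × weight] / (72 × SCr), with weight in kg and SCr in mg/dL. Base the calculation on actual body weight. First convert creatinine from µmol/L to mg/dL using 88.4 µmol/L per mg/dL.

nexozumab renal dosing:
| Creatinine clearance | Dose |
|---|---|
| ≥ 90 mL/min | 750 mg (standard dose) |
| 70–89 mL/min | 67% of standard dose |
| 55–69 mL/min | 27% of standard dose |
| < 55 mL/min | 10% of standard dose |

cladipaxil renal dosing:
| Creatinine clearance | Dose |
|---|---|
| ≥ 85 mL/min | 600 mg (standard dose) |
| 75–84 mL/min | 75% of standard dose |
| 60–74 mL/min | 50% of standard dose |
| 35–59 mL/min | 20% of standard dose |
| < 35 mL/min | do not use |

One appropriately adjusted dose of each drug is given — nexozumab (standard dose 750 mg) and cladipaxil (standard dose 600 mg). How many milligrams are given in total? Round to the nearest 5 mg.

SCr = 308 / 88.4 = 3.484 mg/dL
CrCl = (140 − 35) × 102 / (72 × 3.484) = 10710.0 / 250.85 ≈ 42.7 mL/min
CrCl ≈ 43 mL/min.
nexozumab: < 55 mL/min → 10% of 750 mg = 75 mg.
cladipaxil: 35–59 mL/min → 20% of 600 mg = 120 mg.
Total = 75 + 120 = 195 mg.

195 mg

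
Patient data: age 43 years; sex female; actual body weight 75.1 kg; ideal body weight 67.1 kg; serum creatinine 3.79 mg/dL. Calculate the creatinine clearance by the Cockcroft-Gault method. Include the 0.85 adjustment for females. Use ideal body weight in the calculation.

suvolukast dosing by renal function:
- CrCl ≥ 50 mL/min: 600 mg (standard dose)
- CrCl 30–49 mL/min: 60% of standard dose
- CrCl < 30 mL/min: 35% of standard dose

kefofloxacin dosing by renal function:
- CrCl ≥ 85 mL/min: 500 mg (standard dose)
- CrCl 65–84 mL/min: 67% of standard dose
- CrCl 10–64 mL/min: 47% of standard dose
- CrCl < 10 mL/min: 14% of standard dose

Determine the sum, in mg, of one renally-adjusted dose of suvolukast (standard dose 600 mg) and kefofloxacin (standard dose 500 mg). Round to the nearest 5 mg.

CrCl = (140 − 43) × 67.1 / (72 × 3.79) × 0.85 = 6508.7 / 272.88 × 0.85 ≈ 20.3 mL/min
CrCl ≈ 20 mL/min.
suvolukast: < 30 mL/min → 35% of 600 mg = 210 mg.
kefofloxacin: 10–64 mL/min → 47% of 500 mg = 235 mg.
Total = 210 + 235 = 445 mg.

445 mg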